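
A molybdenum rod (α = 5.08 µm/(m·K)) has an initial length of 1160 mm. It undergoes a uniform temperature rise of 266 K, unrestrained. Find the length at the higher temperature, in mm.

1161.6 mm

ΔL = α·L₀·ΔT = 5.08×10⁻⁶ × 1160 mm × 266.0 K = 1.57 mm.
L = L₀ + ΔL = 1160 + 1.57 = 1161.6 mm.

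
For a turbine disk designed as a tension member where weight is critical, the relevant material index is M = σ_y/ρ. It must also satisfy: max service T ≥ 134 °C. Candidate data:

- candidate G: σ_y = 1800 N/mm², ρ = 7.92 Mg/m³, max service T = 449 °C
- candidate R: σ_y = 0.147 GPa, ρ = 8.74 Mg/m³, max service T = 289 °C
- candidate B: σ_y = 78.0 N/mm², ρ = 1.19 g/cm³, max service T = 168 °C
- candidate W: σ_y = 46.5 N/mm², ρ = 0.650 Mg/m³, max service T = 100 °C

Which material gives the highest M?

candidate G

Screen on constraints: max service T ≥ 134 °C. Survivors: candidate G, candidate R, candidate B.
Convert each candidate to consistent units, then evaluate M:
  candidate G: σ_y = 1800 MPa, ρ = 7920 kg/m³
  candidate R: σ_y = 147.0 MPa, ρ = 8740 kg/m³
  candidate B: σ_y = 78.00 MPa, ρ = 1190 kg/m³
  candidate G: M = 227 kN·m/kg
  candidate B: M = 65.5 kN·m/kg
  candidate R: M = 16.8 kN·m/kg
The maximum is for candidate G.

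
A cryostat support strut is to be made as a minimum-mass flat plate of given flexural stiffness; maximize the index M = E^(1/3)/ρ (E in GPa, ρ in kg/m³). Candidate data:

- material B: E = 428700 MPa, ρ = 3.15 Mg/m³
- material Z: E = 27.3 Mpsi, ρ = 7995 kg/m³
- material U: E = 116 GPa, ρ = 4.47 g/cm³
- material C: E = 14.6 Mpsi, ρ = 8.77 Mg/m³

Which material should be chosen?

material B

Putting every candidate on a common basis:
  material B: E = 428.7 GPa, ρ = 3150 kg/m³
  material Z: E = 188.2 GPa, ρ = 7995 kg/m³
  material U: E = 116.0 GPa, ρ = 4470 kg/m³
  material C: E = 100.7 GPa, ρ = 8770 kg/m³
  material B: M = 2.39×10⁻³
  material U: M = 1.09×10⁻³
  material Z: M = 0.717×10⁻³
  material C: M = 0.530×10⁻³
Material B has the largest M.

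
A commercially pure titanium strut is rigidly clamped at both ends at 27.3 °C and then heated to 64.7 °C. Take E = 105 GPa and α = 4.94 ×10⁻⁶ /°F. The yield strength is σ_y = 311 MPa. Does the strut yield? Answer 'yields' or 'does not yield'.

α = 4.94×10⁻⁶/°F × 9/5 = 8.89×10⁻⁶/K.
ΔT = 37.40 K. Constrained thermal stress σ = E·α·ΔT = 105.0×10³ MPa × 8.89×10⁻⁶ × 37.40 = 34.9 MPa (compressive).
Compare to σ_y = 311 MPa: σ < σ_y, so it does not yield.

does not yield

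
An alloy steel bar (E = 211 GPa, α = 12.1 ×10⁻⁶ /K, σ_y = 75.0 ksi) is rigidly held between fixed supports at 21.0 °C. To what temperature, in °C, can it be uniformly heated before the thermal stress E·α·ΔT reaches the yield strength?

224 °C

σ_y = 75.0 ksi = 517.1 MPa.
E·α·ΔT = 517.1 MPa ⇒ ΔT = 517.1 / (211.0×10³ × 12.1×10⁻⁶) = 202.5 K.
T = 21.0 + 202.5 = 223.5 °C.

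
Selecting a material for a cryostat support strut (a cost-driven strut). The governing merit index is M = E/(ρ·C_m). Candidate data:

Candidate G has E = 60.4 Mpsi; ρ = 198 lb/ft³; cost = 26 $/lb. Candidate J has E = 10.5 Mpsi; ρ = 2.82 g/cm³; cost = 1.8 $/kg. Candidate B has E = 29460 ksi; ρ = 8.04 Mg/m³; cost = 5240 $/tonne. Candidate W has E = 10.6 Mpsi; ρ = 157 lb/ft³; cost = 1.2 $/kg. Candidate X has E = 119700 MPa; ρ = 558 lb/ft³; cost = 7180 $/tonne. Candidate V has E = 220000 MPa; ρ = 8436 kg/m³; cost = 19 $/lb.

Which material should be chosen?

Convert each candidate to consistent units, then evaluate M:
  candidate G: E = 416.4 GPa, ρ = 3172 kg/m³, cost = 57.32 $/kg
  candidate J: E = 72.39 GPa, ρ = 2820 kg/m³, cost = 1.800 $/kg
  candidate B: E = 203.1 GPa, ρ = 8040 kg/m³, cost = 5.240 $/kg
  candidate W: E = 73.08 GPa, ρ = 2515 kg/m³, cost = 1.200 $/kg
  candidate X: E = 119.7 GPa, ρ = 8938 kg/m³, cost = 7.180 $/kg
  candidate V: E = 220.0 GPa, ρ = 8436 kg/m³, cost = 41.89 $/kg
  candidate W: M = 24.2 MN·m per $
  candidate J: M = 14.3 MN·m per $
  candidate B: M = 4.82 MN·m per $
  candidate G: M = 2.29 MN·m per $
  candidate X: M = 1.87 MN·m per $
  candidate V: M = 0.623 MN·m per $
Candidate W ranks first.

candidate W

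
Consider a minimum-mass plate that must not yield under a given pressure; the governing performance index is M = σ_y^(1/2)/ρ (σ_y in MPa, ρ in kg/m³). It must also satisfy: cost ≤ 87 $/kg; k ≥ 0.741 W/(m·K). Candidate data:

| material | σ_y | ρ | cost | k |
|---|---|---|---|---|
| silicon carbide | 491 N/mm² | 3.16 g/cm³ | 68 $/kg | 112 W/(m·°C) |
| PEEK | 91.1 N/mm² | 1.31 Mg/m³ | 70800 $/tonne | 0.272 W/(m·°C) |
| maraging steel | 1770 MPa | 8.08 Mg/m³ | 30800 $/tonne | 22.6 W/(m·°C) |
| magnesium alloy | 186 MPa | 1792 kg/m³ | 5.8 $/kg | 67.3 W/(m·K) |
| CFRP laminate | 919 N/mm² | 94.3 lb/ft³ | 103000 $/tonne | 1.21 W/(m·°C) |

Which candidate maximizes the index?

Screen on constraints: cost ≤ 87 $/kg; k ≥ 0.741 W/(m·K). Survivors: silicon carbide, maraging steel, magnesium alloy.
Putting every candidate on a common basis:
  silicon carbide: σ_y = 491.0 MPa, ρ = 3160 kg/m³
  maraging steel: σ_y = 1770 MPa, ρ = 8080 kg/m³
  magnesium alloy: σ_y = 186.0 MPa, ρ = 1792 kg/m³
  magnesium alloy: M = 7.61×10⁻³
  silicon carbide: M = 7.01×10⁻³
  maraging steel: M = 5.21×10⁻³
Highest index: magnesium alloy.

magnesium alloy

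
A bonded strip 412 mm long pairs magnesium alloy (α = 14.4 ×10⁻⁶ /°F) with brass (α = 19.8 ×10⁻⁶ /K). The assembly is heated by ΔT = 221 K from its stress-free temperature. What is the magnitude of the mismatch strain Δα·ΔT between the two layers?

magnesium alloy: α = 14.4×10⁻⁶/°F × 9/5 = 25.9×10⁻⁶/K.
Δα = |25.9 − 19.8|×10⁻⁶/K = 6.12×10⁻⁶/K.
Mismatch strain = Δα·ΔT = 6.12×10⁻⁶ × 221.0 = 1.35×10⁻³.

1.35×10⁻³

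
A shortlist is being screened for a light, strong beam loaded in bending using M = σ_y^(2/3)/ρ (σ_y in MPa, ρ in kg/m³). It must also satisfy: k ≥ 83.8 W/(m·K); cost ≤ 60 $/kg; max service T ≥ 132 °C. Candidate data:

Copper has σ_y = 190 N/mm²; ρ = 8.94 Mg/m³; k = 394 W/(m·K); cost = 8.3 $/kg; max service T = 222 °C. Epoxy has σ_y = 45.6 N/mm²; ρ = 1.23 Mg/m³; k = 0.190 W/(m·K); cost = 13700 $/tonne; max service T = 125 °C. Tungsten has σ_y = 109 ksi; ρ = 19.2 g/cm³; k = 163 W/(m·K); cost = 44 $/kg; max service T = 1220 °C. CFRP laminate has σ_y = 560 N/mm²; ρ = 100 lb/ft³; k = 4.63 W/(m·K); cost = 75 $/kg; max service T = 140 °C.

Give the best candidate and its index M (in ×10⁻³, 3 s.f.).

Screen on constraints: k ≥ 83.8 W/(m·K); cost ≤ 60 $/kg; max service T ≥ 132 °C. Survivors: copper, tungsten.
Putting every candidate on a common basis:
  copper: σ_y = 190.0 MPa, ρ = 8940 kg/m³
  tungsten: σ_y = 751.5 MPa, ρ = 19200 kg/m³
  tungsten: M = 4.31×10⁻³
  copper: M = 3.70×10⁻³
The maximum is for tungsten.

tungsten, M = 4.31×10⁻³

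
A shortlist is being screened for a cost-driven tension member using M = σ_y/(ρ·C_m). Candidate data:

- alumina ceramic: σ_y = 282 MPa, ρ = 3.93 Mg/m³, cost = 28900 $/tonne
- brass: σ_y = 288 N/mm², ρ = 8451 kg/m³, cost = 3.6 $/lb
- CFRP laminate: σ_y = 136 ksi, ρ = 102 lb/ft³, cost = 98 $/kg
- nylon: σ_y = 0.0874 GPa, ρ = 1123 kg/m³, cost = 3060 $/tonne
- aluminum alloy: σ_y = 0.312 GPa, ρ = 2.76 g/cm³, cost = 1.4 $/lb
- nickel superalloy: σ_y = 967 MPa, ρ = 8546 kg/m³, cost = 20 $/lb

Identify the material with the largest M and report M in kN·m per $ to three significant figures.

aluminum alloy, M = 36.6 kN·m per $

After converting to SI:
  alumina ceramic: σ_y = 282.0 MPa, ρ = 3930 kg/m³, cost = 28.90 $/kg
  brass: σ_y = 288.0 MPa, ρ = 8451 kg/m³, cost = 7.937 $/kg
  CFRP laminate: σ_y = 937.7 MPa, ρ = 1634 kg/m³, cost = 98.00 $/kg
  nylon: σ_y = 87.40 MPa, ρ = 1123 kg/m³, cost = 3.060 $/kg
  aluminum alloy: σ_y = 312.0 MPa, ρ = 2760 kg/m³, cost = 3.086 $/kg
  nickel superalloy: σ_y = 967.0 MPa, ρ = 8546 kg/m³, cost = 44.09 $/kg
  aluminum alloy: M = 36.6 kN·m per $
  nylon: M = 25.4 kN·m per $
  CFRP laminate: M = 5.86 kN·m per $
  brass: M = 4.29 kN·m per $
  nickel superalloy: M = 2.57 kN·m per $
  alumina ceramic: M = 2.48 kN·m per $
Aluminum alloy has the largest M.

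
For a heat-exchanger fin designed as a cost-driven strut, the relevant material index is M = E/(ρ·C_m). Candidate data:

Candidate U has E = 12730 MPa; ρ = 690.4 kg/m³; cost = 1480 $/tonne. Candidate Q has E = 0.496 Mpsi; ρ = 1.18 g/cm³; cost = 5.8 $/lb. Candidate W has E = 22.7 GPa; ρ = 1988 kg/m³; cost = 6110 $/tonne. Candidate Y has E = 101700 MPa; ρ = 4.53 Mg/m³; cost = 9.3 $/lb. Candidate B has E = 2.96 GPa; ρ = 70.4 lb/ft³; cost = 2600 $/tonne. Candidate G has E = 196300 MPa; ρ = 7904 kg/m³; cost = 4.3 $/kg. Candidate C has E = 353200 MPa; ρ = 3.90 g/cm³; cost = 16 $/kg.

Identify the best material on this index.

candidate U

Putting every candidate on a common basis:
  candidate U: E = 12.73 GPa, ρ = 690.4 kg/m³, cost = 1.480 $/kg
  candidate Q: E = 3.420 GPa, ρ = 1180 kg/m³, cost = 12.79 $/kg
  candidate W: E = 22.70 GPa, ρ = 1988 kg/m³, cost = 6.110 $/kg
  candidate Y: E = 101.7 GPa, ρ = 4530 kg/m³, cost = 20.50 $/kg
  candidate B: E = 2.960 GPa, ρ = 1128 kg/m³, cost = 2.600 $/kg
  candidate G: E = 196.3 GPa, ρ = 7904 kg/m³, cost = 4.300 $/kg
  candidate C: E = 353.2 GPa, ρ = 3900 kg/m³, cost = 16.00 $/kg
  candidate U: M = 12.5 MN·m per $
  candidate G: M = 5.78 MN·m per $
  candidate C: M = 5.66 MN·m per $
  candidate W: M = 1.87 MN·m per $
  candidate Y: M = 1.09 MN·m per $
  candidate B: M = 1.01 MN·m per $
  candidate Q: M = 0.227 MN·m per $
Candidate U ranks first.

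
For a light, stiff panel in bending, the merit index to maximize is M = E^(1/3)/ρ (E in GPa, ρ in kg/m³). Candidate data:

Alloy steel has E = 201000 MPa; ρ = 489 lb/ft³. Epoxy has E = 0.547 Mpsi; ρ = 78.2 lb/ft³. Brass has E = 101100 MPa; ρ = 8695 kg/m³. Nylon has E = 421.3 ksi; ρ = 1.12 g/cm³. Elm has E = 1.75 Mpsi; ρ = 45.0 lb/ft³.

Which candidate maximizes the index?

elm

Normalizing units and computing the index:
  alloy steel: E = 201.0 GPa, ρ = 7833 kg/m³
  epoxy: E = 3.771 GPa, ρ = 1253 kg/m³
  brass: E = 101.1 GPa, ρ = 8695 kg/m³
  nylon: E = 2.905 GPa, ρ = 1120 kg/m³
  elm: E = 12.07 GPa, ρ = 720.8 kg/m³
  elm: M = 3.18×10⁻³
  nylon: M = 1.27×10⁻³
  epoxy: M = 1.24×10⁻³
  alloy steel: M = 0.748×10⁻³
  brass: M = 0.536×10⁻³
Highest index: elm.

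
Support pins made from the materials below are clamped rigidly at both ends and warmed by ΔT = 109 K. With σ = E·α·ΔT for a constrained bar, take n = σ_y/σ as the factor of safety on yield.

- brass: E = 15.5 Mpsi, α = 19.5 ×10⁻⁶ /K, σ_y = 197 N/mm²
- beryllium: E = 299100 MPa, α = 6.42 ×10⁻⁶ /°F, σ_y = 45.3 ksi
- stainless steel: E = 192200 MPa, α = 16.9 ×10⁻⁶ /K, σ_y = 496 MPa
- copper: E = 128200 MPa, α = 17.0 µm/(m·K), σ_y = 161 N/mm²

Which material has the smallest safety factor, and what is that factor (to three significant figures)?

copper, n = 0.678

Per material, after unit conversion:
  brass: E = 106.9, α = 19.5, σ_y = 197.0 → σ = 227 MPa, n = 0.867
  beryllium: E = 299.1, α = 11.6, σ_y = 312.3 → σ = 377 MPa, n = 0.829
  stainless steel: E = 192.2, α = 16.9, σ_y = 496.0 → σ = 354 MPa, n = 1.40
  copper: E = 128.2, α = 17.0, σ_y = 161.0 → σ = 238 MPa, n = 0.678
The minimum is copper at n = 0.678.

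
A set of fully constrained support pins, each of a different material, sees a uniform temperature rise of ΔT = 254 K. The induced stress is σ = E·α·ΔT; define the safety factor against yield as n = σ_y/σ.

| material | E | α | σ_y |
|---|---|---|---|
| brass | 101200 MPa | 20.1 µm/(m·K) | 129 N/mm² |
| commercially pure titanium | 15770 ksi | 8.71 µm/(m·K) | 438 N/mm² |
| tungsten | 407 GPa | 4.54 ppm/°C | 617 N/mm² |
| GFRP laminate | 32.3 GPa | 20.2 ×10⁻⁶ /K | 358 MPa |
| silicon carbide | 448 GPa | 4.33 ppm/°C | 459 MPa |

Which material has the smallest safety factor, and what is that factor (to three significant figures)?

brass, n = 0.250

Converting E to GPa, α to ×10⁻⁶/K, σ_y to MPa, then σ and n for each:
  brass: E = 101.2, α = 20.1, σ_y = 129.0 → σ = 517 MPa, n = 0.250
  commercially pure titanium: E = 108.7, α = 8.71, σ_y = 438.0 → σ = 241 MPa, n = 1.82
  tungsten: E = 407.0, α = 4.54, σ_y = 617.0 → σ = 469 MPa, n = 1.31
  GFRP laminate: E = 32.30, α = 20.2, σ_y = 358.0 → σ = 166 MPa, n = 2.16
  silicon carbide: E = 448.0, α = 4.33, σ_y = 459.0 → σ = 493 MPa, n = 0.932
Smallest n: brass with n = 0.250.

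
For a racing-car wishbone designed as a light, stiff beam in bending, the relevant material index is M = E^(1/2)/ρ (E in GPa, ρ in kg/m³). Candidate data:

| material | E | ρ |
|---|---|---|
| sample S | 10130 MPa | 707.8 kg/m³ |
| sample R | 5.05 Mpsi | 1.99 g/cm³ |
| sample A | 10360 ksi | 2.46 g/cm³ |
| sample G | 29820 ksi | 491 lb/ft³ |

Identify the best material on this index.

Normalizing units and computing the index:
  sample S: E = 10.13 GPa, ρ = 707.8 kg/m³
  sample R: E = 34.82 GPa, ρ = 1990 kg/m³
  sample A: E = 71.43 GPa, ρ = 2460 kg/m³
  sample G: E = 205.6 GPa, ρ = 7865 kg/m³
  sample S: M = 4.50×10⁻³
  sample A: M = 3.44×10⁻³
  sample R: M = 2.97×10⁻³
  sample G: M = 1.82×10⁻³
The maximum is for sample S.

sample S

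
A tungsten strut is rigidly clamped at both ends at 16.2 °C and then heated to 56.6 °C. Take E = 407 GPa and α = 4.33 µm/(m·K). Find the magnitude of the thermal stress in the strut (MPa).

71.2 MPa

ΔT = 40.40 K. Constrained thermal stress σ = E·α·ΔT = 407.0×10³ MPa × 4.33×10⁻⁶ × 40.40 = 71.2 MPa (compressive).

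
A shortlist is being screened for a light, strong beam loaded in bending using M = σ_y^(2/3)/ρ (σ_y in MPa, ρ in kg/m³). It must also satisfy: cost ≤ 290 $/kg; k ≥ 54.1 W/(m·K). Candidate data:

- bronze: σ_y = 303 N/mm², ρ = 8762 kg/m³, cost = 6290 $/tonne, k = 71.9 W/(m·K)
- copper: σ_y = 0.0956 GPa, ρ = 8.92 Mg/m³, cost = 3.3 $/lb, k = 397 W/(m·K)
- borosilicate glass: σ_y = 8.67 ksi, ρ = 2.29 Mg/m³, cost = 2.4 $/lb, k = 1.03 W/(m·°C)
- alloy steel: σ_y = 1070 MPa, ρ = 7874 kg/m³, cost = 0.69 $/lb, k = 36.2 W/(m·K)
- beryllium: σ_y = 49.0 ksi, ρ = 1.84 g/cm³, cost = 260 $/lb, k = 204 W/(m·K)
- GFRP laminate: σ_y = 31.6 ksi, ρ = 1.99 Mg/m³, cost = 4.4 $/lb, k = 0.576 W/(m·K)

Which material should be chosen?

bronze

Screen on constraints: cost ≤ 290 $/kg; k ≥ 54.1 W/(m·K). Survivors: bronze, copper.
After converting to SI:
  bronze: σ_y = 303.0 MPa, ρ = 8762 kg/m³
  copper: σ_y = 95.60 MPa, ρ = 8920 kg/m³
  bronze: M = 5.15×10⁻³
  copper: M = 2.34×10⁻³
The maximum is for bronze.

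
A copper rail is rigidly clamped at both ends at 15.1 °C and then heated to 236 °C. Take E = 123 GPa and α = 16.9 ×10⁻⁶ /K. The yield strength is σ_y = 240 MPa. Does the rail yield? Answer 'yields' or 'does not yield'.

ΔT = 220.9 K. Constrained thermal stress σ = E·α·ΔT = 123.0×10³ MPa × 16.9×10⁻⁶ × 220.9 = 459 MPa (compressive).
Compare to σ_y = 240 MPa: σ ≥ σ_y, so it yields.

yields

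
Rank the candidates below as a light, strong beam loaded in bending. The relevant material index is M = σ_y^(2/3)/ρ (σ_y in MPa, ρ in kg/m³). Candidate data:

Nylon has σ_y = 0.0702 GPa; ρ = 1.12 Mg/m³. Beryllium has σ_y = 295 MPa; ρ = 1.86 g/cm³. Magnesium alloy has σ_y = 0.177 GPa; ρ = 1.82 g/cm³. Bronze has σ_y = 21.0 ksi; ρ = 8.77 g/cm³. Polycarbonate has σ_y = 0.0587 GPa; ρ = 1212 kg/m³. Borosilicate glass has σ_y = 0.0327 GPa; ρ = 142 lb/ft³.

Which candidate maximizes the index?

beryllium

After converting to SI:
  nylon: σ_y = 70.20 MPa, ρ = 1120 kg/m³
  beryllium: σ_y = 295.0 MPa, ρ = 1860 kg/m³
  magnesium alloy: σ_y = 177.0 MPa, ρ = 1820 kg/m³
  bronze: σ_y = 144.8 MPa, ρ = 8770 kg/m³
  polycarbonate: σ_y = 58.70 MPa, ρ = 1212 kg/m³
  borosilicate glass: σ_y = 32.70 MPa, ρ = 2275 kg/m³
  beryllium: M = 23.8×10⁻³
  magnesium alloy: M = 17.3×10⁻³
  nylon: M = 15.2×10⁻³
  polycarbonate: M = 12.5×10⁻³
  borosilicate glass: M = 4.50×10⁻³
  bronze: M = 3.14×10⁻³
Beryllium has the largest M.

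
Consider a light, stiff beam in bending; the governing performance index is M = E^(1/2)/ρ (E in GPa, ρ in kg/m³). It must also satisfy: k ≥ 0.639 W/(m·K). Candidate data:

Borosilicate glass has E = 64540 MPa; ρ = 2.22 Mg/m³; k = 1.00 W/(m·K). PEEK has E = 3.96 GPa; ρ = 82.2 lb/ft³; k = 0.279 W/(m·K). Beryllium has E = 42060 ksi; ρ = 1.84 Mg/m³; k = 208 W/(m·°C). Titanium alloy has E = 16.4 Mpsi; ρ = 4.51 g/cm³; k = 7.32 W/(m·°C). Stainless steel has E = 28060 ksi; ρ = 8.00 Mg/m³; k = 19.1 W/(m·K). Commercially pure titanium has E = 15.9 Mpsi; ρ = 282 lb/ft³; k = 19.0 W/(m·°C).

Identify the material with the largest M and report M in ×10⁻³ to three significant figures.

Screen on constraints: k ≥ 0.639 W/(m·K). Survivors: borosilicate glass, beryllium, titanium alloy, stainless steel, commercially pure titanium.
After converting to SI:
  borosilicate glass: E = 64.54 GPa, ρ = 2220 kg/m³
  beryllium: E = 290.0 GPa, ρ = 1840 kg/m³
  titanium alloy: E = 113.1 GPa, ρ = 4510 kg/m³
  stainless steel: E = 193.5 GPa, ρ = 8000 kg/m³
  commercially pure titanium: E = 109.6 GPa, ρ = 4517 kg/m³
  beryllium: M = 9.25×10⁻³
  borosilicate glass: M = 3.62×10⁻³
  titanium alloy: M = 2.36×10⁻³
  commercially pure titanium: M = 2.32×10⁻³
  stainless steel: M = 1.74×10⁻³
Beryllium ranks first.

beryllium, M = 9.25×10⁻³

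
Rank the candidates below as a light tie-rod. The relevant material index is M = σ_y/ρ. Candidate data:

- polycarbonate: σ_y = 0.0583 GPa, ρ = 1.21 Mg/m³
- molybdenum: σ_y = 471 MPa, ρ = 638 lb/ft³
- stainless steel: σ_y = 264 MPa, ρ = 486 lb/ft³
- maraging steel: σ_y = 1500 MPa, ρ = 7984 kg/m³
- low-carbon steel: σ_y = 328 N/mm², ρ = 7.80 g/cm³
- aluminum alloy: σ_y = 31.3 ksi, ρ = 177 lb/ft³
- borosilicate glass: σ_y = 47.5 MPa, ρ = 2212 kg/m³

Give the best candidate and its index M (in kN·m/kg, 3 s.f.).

maraging steel, M = 188 kN·m/kg

Putting every candidate on a common basis:
  polycarbonate: σ_y = 58.30 MPa, ρ = 1210 kg/m³
  molybdenum: σ_y = 471.0 MPa, ρ = 10220 kg/m³
  stainless steel: σ_y = 264.0 MPa, ρ = 7785 kg/m³
  maraging steel: σ_y = 1500 MPa, ρ = 7984 kg/m³
  low-carbon steel: σ_y = 328.0 MPa, ρ = 7800 kg/m³
  aluminum alloy: σ_y = 215.8 MPa, ρ = 2835 kg/m³
  borosilicate glass: σ_y = 47.50 MPa, ρ = 2212 kg/m³
  maraging steel: M = 188 kN·m/kg
  aluminum alloy: M = 76.1 kN·m/kg
  polycarbonate: M = 48.2 kN·m/kg
  molybdenum: M = 46.1 kN·m/kg
  low-carbon steel: M = 42.1 kN·m/kg
  stainless steel: M = 33.9 kN·m/kg
  borosilicate glass: M = 21.5 kN·m/kg
The maximum is for maraging steel.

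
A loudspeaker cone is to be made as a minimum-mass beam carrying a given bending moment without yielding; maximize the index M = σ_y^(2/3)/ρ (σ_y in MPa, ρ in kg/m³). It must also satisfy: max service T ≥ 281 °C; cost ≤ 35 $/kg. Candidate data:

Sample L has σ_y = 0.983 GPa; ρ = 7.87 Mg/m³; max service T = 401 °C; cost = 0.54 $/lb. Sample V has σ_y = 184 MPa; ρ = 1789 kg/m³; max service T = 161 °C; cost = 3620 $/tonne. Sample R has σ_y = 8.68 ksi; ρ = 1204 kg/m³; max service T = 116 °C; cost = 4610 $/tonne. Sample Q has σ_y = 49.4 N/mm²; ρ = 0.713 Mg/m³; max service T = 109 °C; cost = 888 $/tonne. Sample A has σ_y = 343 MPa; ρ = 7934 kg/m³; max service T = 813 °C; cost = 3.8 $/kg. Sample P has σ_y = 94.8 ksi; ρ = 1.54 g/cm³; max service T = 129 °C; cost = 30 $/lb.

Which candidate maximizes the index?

sample L

Screen on constraints: max service T ≥ 281 °C; cost ≤ 35 $/kg. Survivors: sample L, sample A.
Convert each candidate to consistent units, then evaluate M:
  sample L: σ_y = 983.0 MPa, ρ = 7870 kg/m³
  sample A: σ_y = 343.0 MPa, ρ = 7934 kg/m³
  sample L: M = 12.6×10⁻³
  sample A: M = 6.18×10⁻³
Sample L ranks first.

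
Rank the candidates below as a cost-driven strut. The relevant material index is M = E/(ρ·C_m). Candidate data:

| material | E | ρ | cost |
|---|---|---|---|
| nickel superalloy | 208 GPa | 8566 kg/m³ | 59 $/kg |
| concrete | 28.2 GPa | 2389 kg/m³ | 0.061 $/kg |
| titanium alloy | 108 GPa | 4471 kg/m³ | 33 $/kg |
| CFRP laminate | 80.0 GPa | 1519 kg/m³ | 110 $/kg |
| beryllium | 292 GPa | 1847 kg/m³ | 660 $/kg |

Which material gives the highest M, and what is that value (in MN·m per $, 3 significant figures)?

concrete, M = 194 MN·m per $

Evaluate M for each candidate:
  concrete: M = 194 MN·m per $
  titanium alloy: M = 0.732 MN·m per $
  CFRP laminate: M = 0.479 MN·m per $
  nickel superalloy: M = 0.412 MN·m per $
  beryllium: M = 0.240 MN·m per $
Highest index: concrete.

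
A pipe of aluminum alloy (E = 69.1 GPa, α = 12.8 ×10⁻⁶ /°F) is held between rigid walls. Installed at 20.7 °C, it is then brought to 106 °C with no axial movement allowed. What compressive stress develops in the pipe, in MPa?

α = 12.8×10⁻⁶/°F × 9/5 = 23.0×10⁻⁶/K.
ΔT = 85.30 K. Constrained thermal stress σ = E·α·ΔT = 69.10×10³ MPa × 23.0×10⁻⁶ × 85.30 = 136 MPa (compressive).

136 MPa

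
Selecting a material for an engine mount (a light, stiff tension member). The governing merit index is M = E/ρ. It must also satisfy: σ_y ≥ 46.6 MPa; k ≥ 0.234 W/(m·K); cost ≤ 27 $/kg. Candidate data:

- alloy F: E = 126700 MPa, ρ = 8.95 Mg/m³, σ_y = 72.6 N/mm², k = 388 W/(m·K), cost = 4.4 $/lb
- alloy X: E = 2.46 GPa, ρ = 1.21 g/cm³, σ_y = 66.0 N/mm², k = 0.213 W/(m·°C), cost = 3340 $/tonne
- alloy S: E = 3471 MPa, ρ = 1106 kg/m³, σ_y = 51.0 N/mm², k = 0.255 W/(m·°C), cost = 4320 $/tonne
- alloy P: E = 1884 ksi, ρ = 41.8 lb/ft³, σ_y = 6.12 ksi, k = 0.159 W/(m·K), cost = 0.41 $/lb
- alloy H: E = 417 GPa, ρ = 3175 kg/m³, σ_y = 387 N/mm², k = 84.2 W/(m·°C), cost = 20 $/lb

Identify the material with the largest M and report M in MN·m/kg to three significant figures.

Screen on constraints: σ_y ≥ 46.6 MPa; k ≥ 0.234 W/(m·K); cost ≤ 27 $/kg. Survivors: alloy F, alloy S.
Convert each candidate to consistent units, then evaluate M:
  alloy F: E = 126.7 GPa, ρ = 8950 kg/m³
  alloy S: E = 3.471 GPa, ρ = 1106 kg/m³
  alloy F: M = 14.2 MN·m/kg
  alloy S: M = 3.14 MN·m/kg
Alloy F has the largest M.

alloy F, M = 14.2 MN·m/kg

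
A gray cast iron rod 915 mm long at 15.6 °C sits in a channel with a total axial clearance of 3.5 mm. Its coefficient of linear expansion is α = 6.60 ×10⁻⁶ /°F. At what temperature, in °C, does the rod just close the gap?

338 °C

α = 6.60×10⁻⁶/°F × 9/5 = 11.9×10⁻⁶/K.
α·L₀·ΔT = 3.5 mm ⇒ ΔT = 3.5 / (11.9×10⁻⁶ × 915.0) = 322.0 K.
T = 15.6 + 322.0 = 337.6 °C.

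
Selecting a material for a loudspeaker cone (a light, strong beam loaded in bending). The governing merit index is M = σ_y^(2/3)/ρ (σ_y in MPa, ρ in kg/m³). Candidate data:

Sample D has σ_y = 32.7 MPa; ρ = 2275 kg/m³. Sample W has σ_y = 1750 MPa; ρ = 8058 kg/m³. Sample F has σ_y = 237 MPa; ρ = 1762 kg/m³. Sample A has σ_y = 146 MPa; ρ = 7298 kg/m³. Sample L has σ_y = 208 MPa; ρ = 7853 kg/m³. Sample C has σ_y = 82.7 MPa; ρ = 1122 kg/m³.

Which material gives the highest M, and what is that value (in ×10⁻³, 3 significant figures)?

sample F, M = 21.7×10⁻³

Per-candidate index values:
  sample F: M = 21.7×10⁻³
  sample W: M = 18.0×10⁻³
  sample C: M = 16.9×10⁻³
  sample D: M = 4.49×10⁻³
  sample L: M = 4.47×10⁻³
  sample A: M = 3.80×10⁻³
The maximum is for sample F.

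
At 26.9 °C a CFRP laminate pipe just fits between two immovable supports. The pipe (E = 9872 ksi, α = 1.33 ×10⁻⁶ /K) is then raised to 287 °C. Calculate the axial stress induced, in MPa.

E = 9872 ksi = 68.07 GPa.
ΔT = 260.1 K. Constrained thermal stress σ = E·α·ΔT = 68.07×10³ MPa × 1.33×10⁻⁶ × 260.1 = 23.5 MPa (compressive).

23.5 MPa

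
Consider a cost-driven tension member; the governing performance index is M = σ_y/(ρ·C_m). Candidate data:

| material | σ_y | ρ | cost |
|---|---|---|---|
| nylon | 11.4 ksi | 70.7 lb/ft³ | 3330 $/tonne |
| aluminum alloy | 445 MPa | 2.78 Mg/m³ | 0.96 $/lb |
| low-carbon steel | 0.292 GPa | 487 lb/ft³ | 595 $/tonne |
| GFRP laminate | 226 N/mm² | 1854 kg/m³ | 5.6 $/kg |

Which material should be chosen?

aluminum alloy

In SI units:
  nylon: σ_y = 78.60 MPa, ρ = 1133 kg/m³, cost = 3.330 $/kg
  aluminum alloy: σ_y = 445.0 MPa, ρ = 2780 kg/m³, cost = 2.116 $/kg
  low-carbon steel: σ_y = 292.0 MPa, ρ = 7801 kg/m³, cost = 0.5950 $/kg
  GFRP laminate: σ_y = 226.0 MPa, ρ = 1854 kg/m³, cost = 5.600 $/kg
  aluminum alloy: M = 75.6 kN·m per $
  low-carbon steel: M = 62.9 kN·m per $
  GFRP laminate: M = 21.8 kN·m per $
  nylon: M = 20.8 kN·m per $
Aluminum alloy ranks first.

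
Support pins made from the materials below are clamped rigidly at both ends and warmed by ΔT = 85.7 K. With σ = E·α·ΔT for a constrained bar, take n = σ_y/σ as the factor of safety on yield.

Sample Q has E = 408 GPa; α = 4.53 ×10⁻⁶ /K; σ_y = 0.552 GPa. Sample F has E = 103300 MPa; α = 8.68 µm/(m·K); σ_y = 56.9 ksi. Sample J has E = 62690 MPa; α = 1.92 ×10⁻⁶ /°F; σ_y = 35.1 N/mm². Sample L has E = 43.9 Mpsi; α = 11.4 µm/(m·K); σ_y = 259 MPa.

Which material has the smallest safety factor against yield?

In consistent units (E in GPa, α in ×10⁻⁶/K, σ_y in MPa):
  sample Q: E = 408.0, α = 4.53, σ_y = 552.0 → σ = 158 MPa, n = 3.48
  sample F: E = 103.3, α = 8.68, σ_y = 392.3 → σ = 76.8 MPa, n = 5.11
  sample J: E = 62.69, α = 3.46, σ_y = 35.10 → σ = 18.6 MPa, n = 1.89
  sample L: E = 302.7, α = 11.4, σ_y = 259.0 → σ = 296 MPa, n = 0.876
Smallest n: sample L with n = 0.876.

sample L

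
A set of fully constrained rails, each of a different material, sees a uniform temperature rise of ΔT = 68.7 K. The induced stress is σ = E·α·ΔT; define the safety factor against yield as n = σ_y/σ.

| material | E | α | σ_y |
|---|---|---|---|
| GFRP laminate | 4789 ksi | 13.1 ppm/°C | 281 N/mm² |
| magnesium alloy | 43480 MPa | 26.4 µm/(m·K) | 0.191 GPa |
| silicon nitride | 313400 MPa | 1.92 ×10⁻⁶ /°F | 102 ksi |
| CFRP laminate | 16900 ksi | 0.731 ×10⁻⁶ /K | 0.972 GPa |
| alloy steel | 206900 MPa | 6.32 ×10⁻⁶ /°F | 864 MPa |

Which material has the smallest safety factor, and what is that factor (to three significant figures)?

With everything in SI (GPa, ×10⁻⁶/K, MPa):
  GFRP laminate: E = 33.02, α = 13.1, σ_y = 281.0 → σ = 29.7 MPa, n = 9.46
  magnesium alloy: E = 43.48, α = 26.4, σ_y = 191.0 → σ = 78.9 MPa, n = 2.42
  silicon nitride: E = 313.4, α = 3.46, σ_y = 703.3 → σ = 74.4 MPa, n = 9.45
  CFRP laminate: E = 116.5, α = 0.731, σ_y = 972.0 → σ = 5.85 MPa, n = 166
  alloy steel: E = 206.9, α = 11.4, σ_y = 864.0 → σ = 162 MPa, n = 5.34
Smallest n: magnesium alloy with n = 2.42.

magnesium alloy, n = 2.42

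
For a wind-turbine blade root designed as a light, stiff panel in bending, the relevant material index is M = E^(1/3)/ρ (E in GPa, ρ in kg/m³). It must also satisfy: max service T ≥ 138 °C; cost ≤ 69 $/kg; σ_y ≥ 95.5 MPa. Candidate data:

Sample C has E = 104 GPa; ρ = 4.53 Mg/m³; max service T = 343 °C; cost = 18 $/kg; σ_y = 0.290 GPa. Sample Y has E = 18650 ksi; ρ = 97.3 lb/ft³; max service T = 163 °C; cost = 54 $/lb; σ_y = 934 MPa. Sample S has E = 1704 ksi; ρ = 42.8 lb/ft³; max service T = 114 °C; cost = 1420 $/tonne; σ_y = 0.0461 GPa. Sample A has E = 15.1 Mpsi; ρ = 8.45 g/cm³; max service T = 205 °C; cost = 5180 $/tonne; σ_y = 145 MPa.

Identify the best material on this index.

sample C

Screen on constraints: max service T ≥ 138 °C; cost ≤ 69 $/kg; σ_y ≥ 95.5 MPa. Survivors: sample C, sample A.
In SI units:
  sample C: E = 104.0 GPa, ρ = 4530 kg/m³
  sample A: E = 104.1 GPa, ρ = 8450 kg/m³
  sample C: M = 1.04×10⁻³
  sample A: M = 0.557×10⁻³
Sample C ranks first.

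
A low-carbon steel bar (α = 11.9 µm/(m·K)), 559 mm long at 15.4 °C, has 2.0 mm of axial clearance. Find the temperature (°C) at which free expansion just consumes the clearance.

316 °C

α·L₀·ΔT = 2.0 mm ⇒ ΔT = 2.0 / (11.9×10⁻⁶ × 559.0) = 300.7 K.
T = 15.4 + 300.7 = 316.1 °C.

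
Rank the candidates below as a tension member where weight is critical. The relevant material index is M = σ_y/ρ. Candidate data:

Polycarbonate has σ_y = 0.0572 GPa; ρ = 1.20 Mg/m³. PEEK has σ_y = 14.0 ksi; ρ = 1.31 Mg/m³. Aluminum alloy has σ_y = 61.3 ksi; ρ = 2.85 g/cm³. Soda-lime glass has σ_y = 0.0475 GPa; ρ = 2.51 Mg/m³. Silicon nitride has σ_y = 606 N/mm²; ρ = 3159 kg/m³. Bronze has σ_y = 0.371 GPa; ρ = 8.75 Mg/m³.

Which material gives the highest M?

silicon nitride

After converting to SI:
  polycarbonate: σ_y = 57.20 MPa, ρ = 1200 kg/m³
  PEEK: σ_y = 96.53 MPa, ρ = 1310 kg/m³
  aluminum alloy: σ_y = 422.6 MPa, ρ = 2850 kg/m³
  soda-lime glass: σ_y = 47.50 MPa, ρ = 2510 kg/m³
  silicon nitride: σ_y = 606.0 MPa, ρ = 3159 kg/m³
  bronze: σ_y = 371.0 MPa, ρ = 8750 kg/m³
  silicon nitride: M = 192 kN·m/kg
  aluminum alloy: M = 148 kN·m/kg
  PEEK: M = 73.7 kN·m/kg
  polycarbonate: M = 47.7 kN·m/kg
  bronze: M = 42.4 kN·m/kg
  soda-lime glass: M = 18.9 kN·m/kg
Silicon nitride ranks first.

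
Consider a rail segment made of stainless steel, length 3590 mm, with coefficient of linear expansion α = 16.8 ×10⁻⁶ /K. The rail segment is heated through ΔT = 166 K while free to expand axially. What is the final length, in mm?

3600.0 mm

ΔL = α·L₀·ΔT = 16.8×10⁻⁶ × 3590 mm × 166.0 K = 10.0 mm.
L = L₀ + ΔL = 3590 + 10.0 = 3600.0 mm.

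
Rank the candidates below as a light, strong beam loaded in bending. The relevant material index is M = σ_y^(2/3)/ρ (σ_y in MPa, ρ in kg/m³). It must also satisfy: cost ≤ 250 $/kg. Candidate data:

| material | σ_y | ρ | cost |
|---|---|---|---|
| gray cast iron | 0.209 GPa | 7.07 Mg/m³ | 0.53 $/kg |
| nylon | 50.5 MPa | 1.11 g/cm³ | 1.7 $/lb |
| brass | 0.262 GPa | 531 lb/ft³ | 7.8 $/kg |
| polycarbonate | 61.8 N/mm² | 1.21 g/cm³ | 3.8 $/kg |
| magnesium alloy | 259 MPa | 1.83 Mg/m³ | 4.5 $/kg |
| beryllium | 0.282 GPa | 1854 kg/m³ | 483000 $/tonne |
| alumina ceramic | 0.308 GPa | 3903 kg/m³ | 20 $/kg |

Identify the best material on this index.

magnesium alloy

Screen on constraints: cost ≤ 250 $/kg. Survivors: gray cast iron, nylon, brass, polycarbonate, magnesium alloy, alumina ceramic.
Putting every candidate on a common basis:
  gray cast iron: σ_y = 209.0 MPa, ρ = 7070 kg/m³
  nylon: σ_y = 50.50 MPa, ρ = 1110 kg/m³
  brass: σ_y = 262.0 MPa, ρ = 8506 kg/m³
  polycarbonate: σ_y = 61.80 MPa, ρ = 1210 kg/m³
  magnesium alloy: σ_y = 259.0 MPa, ρ = 1830 kg/m³
  alumina ceramic: σ_y = 308.0 MPa, ρ = 3903 kg/m³
  magnesium alloy: M = 22.2×10⁻³
  polycarbonate: M = 12.9×10⁻³
  nylon: M = 12.3×10⁻³
  alumina ceramic: M = 11.7×10⁻³
  gray cast iron: M = 4.98×10⁻³
  brass: M = 4.81×10⁻³
Magnesium alloy has the largest M.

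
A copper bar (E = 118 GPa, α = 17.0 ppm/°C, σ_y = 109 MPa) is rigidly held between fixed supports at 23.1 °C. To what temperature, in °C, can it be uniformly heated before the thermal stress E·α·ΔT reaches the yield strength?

E·α·ΔT = 109.0 MPa ⇒ ΔT = 109.0 / (118.0×10³ × 17.0×10⁻⁶) = 54.34 K.
T = 23.1 + 54.34 = 77.44 °C.

77.4 °C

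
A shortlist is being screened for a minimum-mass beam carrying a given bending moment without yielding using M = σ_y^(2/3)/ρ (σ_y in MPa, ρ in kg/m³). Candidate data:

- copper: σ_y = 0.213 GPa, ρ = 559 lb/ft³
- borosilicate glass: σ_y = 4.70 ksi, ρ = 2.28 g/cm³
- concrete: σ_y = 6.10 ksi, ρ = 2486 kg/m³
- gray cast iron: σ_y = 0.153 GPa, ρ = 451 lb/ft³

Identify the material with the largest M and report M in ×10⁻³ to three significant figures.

After converting to SI:
  copper: σ_y = 213.0 MPa, ρ = 8954 kg/m³
  borosilicate glass: σ_y = 32.41 MPa, ρ = 2280 kg/m³
  concrete: σ_y = 42.06 MPa, ρ = 2486 kg/m³
  gray cast iron: σ_y = 153.0 MPa, ρ = 7224 kg/m³
  concrete: M = 4.86×10⁻³
  borosilicate glass: M = 4.46×10⁻³
  copper: M = 3.98×10⁻³
  gray cast iron: M = 3.96×10⁻³
Concrete ranks first.

concrete, M = 4.86×10⁻³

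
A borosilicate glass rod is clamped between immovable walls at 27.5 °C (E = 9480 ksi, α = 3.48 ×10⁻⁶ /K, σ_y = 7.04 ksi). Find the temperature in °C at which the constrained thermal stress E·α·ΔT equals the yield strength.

E = 9480 ksi = 65.36 GPa.
σ_y = 7.04 ksi = 48.54 MPa.
E·α·ΔT = 48.54 MPa ⇒ ΔT = 48.54 / (65.36×10³ × 3.48×10⁻⁶) = 213.4 K.
T = 27.5 + 213.4 = 240.9 °C.

241 °C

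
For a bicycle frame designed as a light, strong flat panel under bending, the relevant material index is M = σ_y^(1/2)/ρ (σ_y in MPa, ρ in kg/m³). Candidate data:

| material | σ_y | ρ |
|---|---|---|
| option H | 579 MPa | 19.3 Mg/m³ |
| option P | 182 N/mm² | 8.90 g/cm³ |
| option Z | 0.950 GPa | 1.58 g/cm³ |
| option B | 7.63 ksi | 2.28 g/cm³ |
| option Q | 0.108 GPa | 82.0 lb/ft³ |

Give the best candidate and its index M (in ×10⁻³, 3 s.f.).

option Z, M = 19.5×10⁻³

In SI units:
  option H: σ_y = 579.0 MPa, ρ = 19300 kg/m³
  option P: σ_y = 182.0 MPa, ρ = 8900 kg/m³
  option Z: σ_y = 950.0 MPa, ρ = 1580 kg/m³
  option B: σ_y = 52.61 MPa, ρ = 2280 kg/m³
  option Q: σ_y = 108.0 MPa, ρ = 1314 kg/m³
  option Z: M = 19.5×10⁻³
  option Q: M = 7.91×10⁻³
  option B: M = 3.18×10⁻³
  option P: M = 1.52×10⁻³
  option H: M = 1.25×10⁻³
Option Z has the largest M.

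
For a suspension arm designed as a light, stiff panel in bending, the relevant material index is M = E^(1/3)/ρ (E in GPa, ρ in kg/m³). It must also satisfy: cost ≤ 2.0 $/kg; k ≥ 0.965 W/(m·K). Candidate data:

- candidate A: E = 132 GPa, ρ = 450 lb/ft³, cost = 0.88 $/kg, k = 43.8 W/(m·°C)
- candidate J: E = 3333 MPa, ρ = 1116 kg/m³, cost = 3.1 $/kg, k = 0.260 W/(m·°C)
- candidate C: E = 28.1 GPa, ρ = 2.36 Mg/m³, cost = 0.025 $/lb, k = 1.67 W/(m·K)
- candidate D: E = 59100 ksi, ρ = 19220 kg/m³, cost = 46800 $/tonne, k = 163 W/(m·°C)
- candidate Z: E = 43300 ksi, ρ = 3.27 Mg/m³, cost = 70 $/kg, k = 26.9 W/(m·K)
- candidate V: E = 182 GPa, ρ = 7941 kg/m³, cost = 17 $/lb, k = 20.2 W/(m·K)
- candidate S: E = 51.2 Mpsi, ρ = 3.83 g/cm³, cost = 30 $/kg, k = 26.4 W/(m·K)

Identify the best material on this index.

candidate C

Screen on constraints: cost ≤ 2.0 $/kg; k ≥ 0.965 W/(m·K). Survivors: candidate A, candidate C.
In SI units:
  candidate A: E = 132.0 GPa, ρ = 7208 kg/m³
  candidate C: E = 28.10 GPa, ρ = 2360 kg/m³
  candidate C: M = 1.29×10⁻³
  candidate A: M = 0.706×10⁻³
Highest index: candidate C.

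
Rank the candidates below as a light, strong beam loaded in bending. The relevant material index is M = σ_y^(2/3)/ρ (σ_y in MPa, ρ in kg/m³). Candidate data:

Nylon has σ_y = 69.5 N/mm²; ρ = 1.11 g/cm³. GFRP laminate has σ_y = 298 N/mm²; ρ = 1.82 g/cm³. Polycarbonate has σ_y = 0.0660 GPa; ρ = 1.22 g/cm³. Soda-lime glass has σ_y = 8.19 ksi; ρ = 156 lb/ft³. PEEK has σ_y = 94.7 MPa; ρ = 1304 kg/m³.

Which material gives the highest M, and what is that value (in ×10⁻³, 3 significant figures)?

In SI units:
  nylon: σ_y = 69.50 MPa, ρ = 1110 kg/m³
  GFRP laminate: σ_y = 298.0 MPa, ρ = 1820 kg/m³
  polycarbonate: σ_y = 66.00 MPa, ρ = 1220 kg/m³
  soda-lime glass: σ_y = 56.47 MPa, ρ = 2499 kg/m³
  PEEK: σ_y = 94.70 MPa, ρ = 1304 kg/m³
  GFRP laminate: M = 24.5×10⁻³
  PEEK: M = 15.9×10⁻³
  nylon: M = 15.2×10⁻³
  polycarbonate: M = 13.4×10⁻³
  soda-lime glass: M = 5.89×10⁻³
The maximum is for GFRP laminate.

GFRP laminate, M = 24.5×10⁻³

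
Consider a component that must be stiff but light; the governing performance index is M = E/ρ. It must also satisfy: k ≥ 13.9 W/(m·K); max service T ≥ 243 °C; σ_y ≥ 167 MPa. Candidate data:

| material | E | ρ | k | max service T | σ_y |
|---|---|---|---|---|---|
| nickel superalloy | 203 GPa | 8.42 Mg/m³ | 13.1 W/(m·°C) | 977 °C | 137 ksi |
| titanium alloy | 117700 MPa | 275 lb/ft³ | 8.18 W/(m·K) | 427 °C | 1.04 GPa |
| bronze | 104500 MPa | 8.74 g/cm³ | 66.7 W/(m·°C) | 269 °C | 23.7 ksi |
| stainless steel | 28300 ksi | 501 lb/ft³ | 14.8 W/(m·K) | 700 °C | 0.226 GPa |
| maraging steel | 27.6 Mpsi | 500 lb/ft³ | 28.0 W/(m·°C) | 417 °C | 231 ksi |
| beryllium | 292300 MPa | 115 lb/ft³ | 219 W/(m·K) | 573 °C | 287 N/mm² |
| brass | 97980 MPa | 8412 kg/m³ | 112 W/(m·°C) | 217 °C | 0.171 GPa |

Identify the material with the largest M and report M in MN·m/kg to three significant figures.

beryllium, M = 159 MN·m/kg

Screen on constraints: k ≥ 13.9 W/(m·K); max service T ≥ 243 °C; σ_y ≥ 167 MPa. Survivors: stainless steel, maraging steel, beryllium.
Normalizing units and computing the index:
  stainless steel: E = 195.1 GPa, ρ = 8025 kg/m³
  maraging steel: E = 190.3 GPa, ρ = 8009 kg/m³
  beryllium: E = 292.3 GPa, ρ = 1842 kg/m³
  beryllium: M = 159 MN·m/kg
  stainless steel: M = 24.3 MN·m/kg
  maraging steel: M = 23.8 MN·m/kg
Beryllium ranks first.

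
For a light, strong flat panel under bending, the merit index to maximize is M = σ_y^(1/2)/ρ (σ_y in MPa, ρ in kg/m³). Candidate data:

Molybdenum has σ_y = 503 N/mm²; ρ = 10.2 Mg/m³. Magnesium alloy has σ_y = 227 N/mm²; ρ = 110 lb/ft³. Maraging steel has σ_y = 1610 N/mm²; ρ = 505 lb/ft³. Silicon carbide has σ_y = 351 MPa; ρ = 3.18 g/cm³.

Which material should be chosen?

magnesium alloy

Normalizing units and computing the index:
  molybdenum: σ_y = 503.0 MPa, ρ = 10200 kg/m³
  magnesium alloy: σ_y = 227.0 MPa, ρ = 1762 kg/m³
  maraging steel: σ_y = 1610 MPa, ρ = 8089 kg/m³
  silicon carbide: σ_y = 351.0 MPa, ρ = 3180 kg/m³
  magnesium alloy: M = 8.55×10⁻³
  silicon carbide: M = 5.89×10⁻³
  maraging steel: M = 4.96×10⁻³
  molybdenum: M = 2.20×10⁻³
The maximum is for magnesium alloy.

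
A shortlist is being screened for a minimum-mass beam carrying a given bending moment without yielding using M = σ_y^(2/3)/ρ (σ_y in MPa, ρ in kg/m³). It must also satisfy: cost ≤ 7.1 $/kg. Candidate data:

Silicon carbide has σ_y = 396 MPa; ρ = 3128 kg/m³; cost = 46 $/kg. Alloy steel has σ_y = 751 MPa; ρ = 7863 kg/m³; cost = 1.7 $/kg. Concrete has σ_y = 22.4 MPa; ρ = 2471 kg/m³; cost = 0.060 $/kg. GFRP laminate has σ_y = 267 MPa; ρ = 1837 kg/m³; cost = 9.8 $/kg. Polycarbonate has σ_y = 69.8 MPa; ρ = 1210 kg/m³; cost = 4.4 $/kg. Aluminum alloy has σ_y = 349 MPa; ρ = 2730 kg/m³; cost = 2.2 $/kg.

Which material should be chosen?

aluminum alloy

Screen on constraints: cost ≤ 7.1 $/kg. Survivors: alloy steel, concrete, polycarbonate, aluminum alloy.
Evaluate M for each candidate:
  aluminum alloy: M = 18.2×10⁻³
  polycarbonate: M = 14.0×10⁻³
  alloy steel: M = 10.5×10⁻³
  concrete: M = 3.22×10⁻³
The maximum is for aluminum alloy.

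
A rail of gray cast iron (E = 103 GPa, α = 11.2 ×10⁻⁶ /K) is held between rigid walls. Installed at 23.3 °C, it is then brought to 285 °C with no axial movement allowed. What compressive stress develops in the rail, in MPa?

302 MPa

ΔT = 261.7 K. Constrained thermal stress σ = E·α·ΔT = 103.0×10³ MPa × 11.2×10⁻⁶ × 261.7 = 302 MPa (compressive).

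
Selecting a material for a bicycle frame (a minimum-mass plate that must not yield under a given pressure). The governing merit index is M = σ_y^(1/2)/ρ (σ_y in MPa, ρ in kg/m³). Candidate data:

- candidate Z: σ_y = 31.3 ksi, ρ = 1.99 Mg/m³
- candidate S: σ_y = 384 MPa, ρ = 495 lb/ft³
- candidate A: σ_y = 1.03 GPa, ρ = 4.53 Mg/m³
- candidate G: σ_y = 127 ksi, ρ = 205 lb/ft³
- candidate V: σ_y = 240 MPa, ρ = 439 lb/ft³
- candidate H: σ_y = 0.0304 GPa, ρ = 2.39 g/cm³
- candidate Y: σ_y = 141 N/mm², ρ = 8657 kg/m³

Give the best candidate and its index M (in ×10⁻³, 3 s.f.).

candidate G, M = 9.01×10⁻³

Putting every candidate on a common basis:
  candidate Z: σ_y = 215.8 MPa, ρ = 1990 kg/m³
  candidate S: σ_y = 384.0 MPa, ρ = 7929 kg/m³
  candidate A: σ_y = 1030 MPa, ρ = 4530 kg/m³
  candidate G: σ_y = 875.6 MPa, ρ = 3284 kg/m³
  candidate V: σ_y = 240.0 MPa, ρ = 7032 kg/m³
  candidate H: σ_y = 30.40 MPa, ρ = 2390 kg/m³
  candidate Y: σ_y = 141.0 MPa, ρ = 8657 kg/m³
  candidate G: M = 9.01×10⁻³
  candidate Z: M = 7.38×10⁻³
  candidate A: M = 7.08×10⁻³
  candidate S: M = 2.47×10⁻³
  candidate H: M = 2.31×10⁻³
  candidate V: M = 2.20×10⁻³
  candidate Y: M = 1.37×10⁻³
Highest index: candidate G.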